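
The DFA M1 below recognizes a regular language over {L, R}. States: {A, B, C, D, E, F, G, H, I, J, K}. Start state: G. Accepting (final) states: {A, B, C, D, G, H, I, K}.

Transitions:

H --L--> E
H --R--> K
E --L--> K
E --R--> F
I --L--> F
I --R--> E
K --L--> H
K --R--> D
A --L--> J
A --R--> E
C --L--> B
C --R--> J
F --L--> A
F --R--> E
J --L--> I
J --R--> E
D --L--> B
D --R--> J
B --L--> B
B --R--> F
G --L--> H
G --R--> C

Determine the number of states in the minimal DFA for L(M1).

6

All states are reachable from the start state.
P0 = {A,B,C,D,G,H,I,K} | {E,F,J}.
Refine {A,B,C,D,G,H,I,K} on symbol L: members go to different blocks, giving {B,C,D,G,K} and {A,H,I}.
Refine {B,C,D,G,K} on symbol L: members go to different blocks, giving {B,C,D} and {G,K}.
On input L, block {E,F,J} splits into {F,J} and {E}.
Split {A,H,I} by δ(·,L) → {A,I} and {H}.
The partition is now stable with 6 blocks: {B,C,D} | {F,J} | {A,I} | {G,K} | {E} | {H}.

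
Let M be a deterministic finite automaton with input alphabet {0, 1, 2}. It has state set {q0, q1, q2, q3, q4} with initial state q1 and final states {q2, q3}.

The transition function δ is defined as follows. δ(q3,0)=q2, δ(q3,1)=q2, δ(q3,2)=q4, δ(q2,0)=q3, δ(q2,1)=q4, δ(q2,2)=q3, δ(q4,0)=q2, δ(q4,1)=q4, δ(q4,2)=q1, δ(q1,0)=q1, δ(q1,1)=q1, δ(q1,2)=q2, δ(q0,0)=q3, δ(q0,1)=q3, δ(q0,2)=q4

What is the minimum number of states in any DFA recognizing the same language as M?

Reachable states from the start: {q1,q2,q3,q4}. Unreachable: {q0} — drop them.
Initial partition by acceptance: {q2,q3} | {q1,q4}.
Refine {q2,q3} on symbol 1: members go to different blocks, giving {q2} and {q3}.
Split {q1,q4} by δ(·,0) → {q1} and {q4}.
The partition is now stable with 4 blocks: {q2} | {q1} | {q3} | {q4}.

4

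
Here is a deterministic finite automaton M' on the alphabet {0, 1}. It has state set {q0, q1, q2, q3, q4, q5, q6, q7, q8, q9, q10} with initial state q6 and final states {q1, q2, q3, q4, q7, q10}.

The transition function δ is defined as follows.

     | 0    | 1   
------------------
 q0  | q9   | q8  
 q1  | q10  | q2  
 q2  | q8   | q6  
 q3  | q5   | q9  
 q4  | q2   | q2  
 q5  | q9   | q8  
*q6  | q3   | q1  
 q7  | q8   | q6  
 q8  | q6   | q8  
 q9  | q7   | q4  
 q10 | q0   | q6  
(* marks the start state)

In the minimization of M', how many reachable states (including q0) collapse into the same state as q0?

All states are reachable from the start state.
Initial partition by acceptance: {q1,q2,q3,q4,q7,q10} | {q0,q5,q6,q8,q9}.
Split {q1,q2,q3,q4,q7,q10} by δ(·,0) → {q2,q3,q7,q10} and {q1,q4}.
Split {q0,q5,q6,q8,q9} by δ(·,0) → {q0,q5,q8} and {q6,q9}.
Stable partition: {q2,q3,q7,q10} | {q0,q5,q8} | {q1,q4} | {q6,q9} — 4 equivalence classes.
State q0 belongs to the block {q0,q5,q8}, which has 3 states.

3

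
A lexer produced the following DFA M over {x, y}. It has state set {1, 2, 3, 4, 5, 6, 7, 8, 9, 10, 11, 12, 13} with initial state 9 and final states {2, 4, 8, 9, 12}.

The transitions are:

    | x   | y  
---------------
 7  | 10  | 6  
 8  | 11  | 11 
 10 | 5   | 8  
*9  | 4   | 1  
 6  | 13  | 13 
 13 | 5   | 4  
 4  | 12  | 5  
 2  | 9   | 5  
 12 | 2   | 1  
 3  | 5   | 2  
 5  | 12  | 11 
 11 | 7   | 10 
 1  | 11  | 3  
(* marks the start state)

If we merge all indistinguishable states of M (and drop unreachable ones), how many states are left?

10

Every state is reachable, so we keep all 13.
Start with accepting vs non-accepting: {2,4,8,9,12} | {1,3,5,6,7,10,11,13}.
Refine {2,4,8,9,12} on symbol x: members go to different blocks, giving {2,4,9,12} and {8}.
On input x, block {1,3,5,6,7,10,11,13} splits into {1,3,6,7,10,11,13} and {5}.
On input y, block {2,4,9,12} splits into {2,4} and {9,12}.
Refine {1,3,6,7,10,11,13} on symbol x: members go to different blocks, giving {1,6,7,11} and {3,10,13}.
Refine {1,6,7,11} on symbol x: members go to different blocks, giving {1,11} and {6,7}.
On input x, block {1,11} splits into {1} and {11}.
On input y, block {3,10,13} splits into {3,13} and {10}.
Split {6,7} by δ(·,x) → {6} and {7}.
The partition is now stable with 10 blocks: {2,4} | {1} | {8} | {5} | {9,12} | {3,13} | {6} | {11} | {10} | {7}.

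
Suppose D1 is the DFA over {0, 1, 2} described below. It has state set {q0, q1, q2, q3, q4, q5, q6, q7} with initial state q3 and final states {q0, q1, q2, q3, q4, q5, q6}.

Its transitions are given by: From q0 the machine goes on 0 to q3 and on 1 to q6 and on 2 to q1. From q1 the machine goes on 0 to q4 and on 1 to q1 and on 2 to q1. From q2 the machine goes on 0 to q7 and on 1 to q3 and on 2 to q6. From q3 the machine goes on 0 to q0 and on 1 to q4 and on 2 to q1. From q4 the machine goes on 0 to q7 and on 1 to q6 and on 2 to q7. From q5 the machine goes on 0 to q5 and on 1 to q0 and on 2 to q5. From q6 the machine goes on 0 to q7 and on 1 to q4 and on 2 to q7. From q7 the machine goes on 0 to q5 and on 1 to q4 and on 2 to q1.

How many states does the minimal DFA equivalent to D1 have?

Reachable states from the start: {q0,q1,q3,q4,q5,q6,q7}. Unreachable: {q2} — drop them.
P0 = {q0,q1,q3,q4,q5,q6} | {q7}.
Refine {q0,q1,q3,q4,q5,q6} on symbol 0: members go to different blocks, giving {q0,q1,q3,q5} and {q4,q6}.
Split {q0,q1,q3,q5} by δ(·,0) → {q0,q3,q5} and {q1}.
Refine {q0,q3,q5} on symbol 1: members go to different blocks, giving {q0,q3} and {q5}.
The partition is now stable with 5 blocks: {q0,q3} | {q7} | {q4,q6} | {q1} | {q5}.

5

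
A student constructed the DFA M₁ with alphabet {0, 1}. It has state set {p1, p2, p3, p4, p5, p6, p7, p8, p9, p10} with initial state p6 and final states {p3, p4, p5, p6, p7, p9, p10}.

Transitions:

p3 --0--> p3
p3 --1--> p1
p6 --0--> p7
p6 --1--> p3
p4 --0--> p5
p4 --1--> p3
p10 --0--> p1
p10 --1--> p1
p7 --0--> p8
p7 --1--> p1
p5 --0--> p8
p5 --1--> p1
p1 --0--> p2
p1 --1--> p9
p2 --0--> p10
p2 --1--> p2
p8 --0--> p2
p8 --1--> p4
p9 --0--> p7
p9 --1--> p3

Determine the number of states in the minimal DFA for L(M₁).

Every state is reachable, so we keep all 10.
Initial partition by acceptance: {p3,p4,p5,p6,p7,p9,p10} | {p1,p2,p8}.
On input 0, block {p3,p4,p5,p6,p7,p9,p10} splits into {p3,p4,p6,p9} and {p5,p7,p10}.
Refine {p3,p4,p6,p9} on symbol 0: members go to different blocks, giving {p4,p6,p9} and {p3}.
Refine {p1,p2,p8} on symbol 0: members go to different blocks, giving {p1,p8} and {p2}.
Stable partition: {p4,p6,p9} | {p1,p8} | {p5,p7,p10} | {p3} | {p2} — 5 equivalence classes.

5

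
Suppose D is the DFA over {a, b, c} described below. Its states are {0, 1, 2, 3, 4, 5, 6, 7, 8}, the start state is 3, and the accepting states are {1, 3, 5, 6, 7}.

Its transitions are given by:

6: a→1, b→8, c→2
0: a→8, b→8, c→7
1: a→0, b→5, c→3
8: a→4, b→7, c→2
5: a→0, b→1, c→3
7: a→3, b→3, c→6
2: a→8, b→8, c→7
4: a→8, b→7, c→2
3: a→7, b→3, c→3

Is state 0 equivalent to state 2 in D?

Yes

Start with accepting vs non-accepting: {1,3,5,6,7} | {0,2,4,8}.
Split {1,3,5,6,7} by δ(·,a) → {3,6,7} and {1,5}.
Refine {3,6,7} on symbol a: members go to different blocks, giving {3,7} and {6}.
On input c, block {3,7} splits into {3} and {7}.
Refine {0,2,4,8} on symbol b: members go to different blocks, giving {0,2} and {4,8}.
No further refinement is possible. Final partition (6 blocks): {3} | {0,2} | {1,5} | {6} | {7} | {4,8}.
0 and 2 lie in the same block of the stable partition, so they are equivalent — no string distinguishes them.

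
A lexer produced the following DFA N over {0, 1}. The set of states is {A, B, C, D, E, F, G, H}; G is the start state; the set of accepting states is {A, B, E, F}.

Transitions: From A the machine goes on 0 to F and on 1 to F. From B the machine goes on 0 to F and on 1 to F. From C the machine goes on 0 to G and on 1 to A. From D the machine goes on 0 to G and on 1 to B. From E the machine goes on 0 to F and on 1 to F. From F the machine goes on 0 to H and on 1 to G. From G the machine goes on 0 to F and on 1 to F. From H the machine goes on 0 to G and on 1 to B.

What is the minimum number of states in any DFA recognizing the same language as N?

4

Reachable states from the start: {B,F,G,H}. Unreachable: {A,C,D,E} — drop them.
Initial partition by acceptance: {B,F} | {G,H}.
Refine {B,F} on symbol 0: members go to different blocks, giving {B} and {F}.
On input 0, block {G,H} splits into {G} and {H}.
No further refinement is possible. Final partition (4 blocks): {B} | {G} | {F} | {H}.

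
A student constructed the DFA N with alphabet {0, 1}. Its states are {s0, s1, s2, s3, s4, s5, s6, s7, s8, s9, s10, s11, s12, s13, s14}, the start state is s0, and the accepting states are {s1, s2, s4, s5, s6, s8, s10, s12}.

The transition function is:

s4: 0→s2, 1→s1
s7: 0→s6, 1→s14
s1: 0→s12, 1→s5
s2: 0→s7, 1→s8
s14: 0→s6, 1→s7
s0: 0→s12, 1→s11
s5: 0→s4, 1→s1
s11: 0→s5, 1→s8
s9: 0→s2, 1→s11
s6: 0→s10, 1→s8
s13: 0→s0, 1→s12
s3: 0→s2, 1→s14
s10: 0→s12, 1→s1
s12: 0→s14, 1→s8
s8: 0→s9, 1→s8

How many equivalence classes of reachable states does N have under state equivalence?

9

Reachable states from the start: {s0,s1,s2,s4,s5,s6,s7,s8,s9,s10,s11,s12,s14}. Unreachable: {s3,s13} — drop them.
P0 = {s1,s2,s4,s5,s6,s8,s10,s12} | {s0,s7,s9,s11,s14}.
Refine {s1,s2,s4,s5,s6,s8,s10,s12} on symbol 0: members go to different blocks, giving {s1,s4,s5,s6,s10} and {s2,s8,s12}.
Split {s1,s4,s5,s6,s10} by δ(·,0) → {s1,s4,s10} and {s5,s6}.
Split {s1,s4,s10} by δ(·,1) → {s4,s10} and {s1}.
Split {s0,s7,s9,s11,s14} by δ(·,0) → {s7,s11,s14} and {s0,s9}.
Split {s7,s11,s14} by δ(·,1) → {s7,s14} and {s11}.
Refine {s2,s8,s12} on symbol 0: members go to different blocks, giving {s2,s12} and {s8}.
Refine {s5,s6} on symbol 1: members go to different blocks, giving {s5} and {s6}.
Stable partition: {s4,s10} | {s7,s14} | {s2,s12} | {s5} | {s1} | {s0,s9} | {s11} | {s8} | {s6} — 9 equivalence classes.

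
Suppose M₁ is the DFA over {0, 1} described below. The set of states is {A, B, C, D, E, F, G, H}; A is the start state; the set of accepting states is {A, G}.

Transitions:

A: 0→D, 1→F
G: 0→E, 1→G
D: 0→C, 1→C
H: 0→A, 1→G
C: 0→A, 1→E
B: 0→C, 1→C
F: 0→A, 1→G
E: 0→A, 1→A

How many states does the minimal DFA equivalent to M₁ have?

States {B,H} cannot be reached from the start state, so discard them.
P0 = {A,G} | {C,D,E,F}.
Split {A,G} by δ(·,1) → {A} and {G}.
Split {C,D,E,F} by δ(·,0) → {C,E,F} and {D}.
On input 1, block {C,E,F} splits into {C} and {E} and {F}.
The partition is now stable with 6 blocks: {A} | {C} | {G} | {D} | {E} | {F}.

6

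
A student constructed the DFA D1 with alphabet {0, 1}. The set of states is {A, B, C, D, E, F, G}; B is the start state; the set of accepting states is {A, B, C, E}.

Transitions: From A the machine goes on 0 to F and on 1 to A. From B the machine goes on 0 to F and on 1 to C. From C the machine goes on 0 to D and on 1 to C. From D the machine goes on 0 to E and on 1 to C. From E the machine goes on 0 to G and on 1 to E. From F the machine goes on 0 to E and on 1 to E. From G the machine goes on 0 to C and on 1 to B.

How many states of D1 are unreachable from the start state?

1

No path from B leads to A; the other 6 states are all reachable.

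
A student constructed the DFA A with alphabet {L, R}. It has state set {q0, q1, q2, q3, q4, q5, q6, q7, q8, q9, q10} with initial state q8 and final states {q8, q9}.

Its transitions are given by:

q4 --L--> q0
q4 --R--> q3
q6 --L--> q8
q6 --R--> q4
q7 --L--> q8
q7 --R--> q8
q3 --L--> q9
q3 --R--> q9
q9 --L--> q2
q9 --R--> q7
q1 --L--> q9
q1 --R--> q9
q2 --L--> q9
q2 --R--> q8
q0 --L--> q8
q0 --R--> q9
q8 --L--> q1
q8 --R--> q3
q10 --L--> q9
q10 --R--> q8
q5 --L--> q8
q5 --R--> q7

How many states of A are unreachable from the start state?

5

No path from q8 leads to q0, q4, q5, q6, q10; the other 6 states are all reachable.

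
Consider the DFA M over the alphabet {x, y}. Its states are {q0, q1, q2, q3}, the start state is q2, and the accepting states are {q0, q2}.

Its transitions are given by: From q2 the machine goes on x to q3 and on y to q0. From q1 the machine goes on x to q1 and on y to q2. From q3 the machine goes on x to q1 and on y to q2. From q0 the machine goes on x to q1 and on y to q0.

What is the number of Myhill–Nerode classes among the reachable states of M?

2

Every state is reachable, so we keep all 4.
P0 = {q0,q2} | {q1,q3}.
Stable partition: {q0,q2} | {q1,q3} — 2 equivalence classes.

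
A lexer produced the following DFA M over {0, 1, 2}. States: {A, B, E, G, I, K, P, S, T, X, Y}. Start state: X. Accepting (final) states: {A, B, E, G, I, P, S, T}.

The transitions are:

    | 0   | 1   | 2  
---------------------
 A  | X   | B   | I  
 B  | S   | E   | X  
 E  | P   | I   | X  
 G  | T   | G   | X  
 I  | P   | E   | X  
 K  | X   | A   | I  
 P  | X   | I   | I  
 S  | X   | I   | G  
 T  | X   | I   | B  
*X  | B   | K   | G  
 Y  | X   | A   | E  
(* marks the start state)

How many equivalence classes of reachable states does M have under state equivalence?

4

States {Y} cannot be reached from the start state, so discard them.
Start with accepting vs non-accepting: {A,B,E,G,I,P,S,T} | {K,X}.
Split {A,B,E,G,I,P,S,T} by δ(·,0) → {A,P,S,T} and {B,E,G,I}.
On input 0, block {K,X} splits into {X} and {K}.
Stable partition: {A,P,S,T} | {X} | {B,E,G,I} | {K} — 4 equivalence classes.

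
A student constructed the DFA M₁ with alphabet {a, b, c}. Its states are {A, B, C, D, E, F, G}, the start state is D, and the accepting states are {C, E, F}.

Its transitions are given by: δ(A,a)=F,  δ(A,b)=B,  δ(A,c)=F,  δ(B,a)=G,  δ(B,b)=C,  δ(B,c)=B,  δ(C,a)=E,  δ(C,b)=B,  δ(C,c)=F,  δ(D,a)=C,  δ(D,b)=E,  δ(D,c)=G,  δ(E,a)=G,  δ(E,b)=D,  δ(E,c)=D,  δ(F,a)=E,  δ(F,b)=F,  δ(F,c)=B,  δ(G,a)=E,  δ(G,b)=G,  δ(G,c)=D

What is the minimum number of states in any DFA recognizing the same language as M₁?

6

Reachable states from the start: {B,C,D,E,F,G}. Unreachable: {A} — drop them.
Initial partition by acceptance: {C,E,F} | {B,D,G}.
Split {C,E,F} by δ(·,a) → {C,F} and {E}.
On input b, block {C,F} splits into {C} and {F}.
On input a, block {B,D,G} splits into {B} and {D} and {G}.
The partition is now stable with 6 blocks: {C} | {B} | {E} | {F} | {D} | {G}.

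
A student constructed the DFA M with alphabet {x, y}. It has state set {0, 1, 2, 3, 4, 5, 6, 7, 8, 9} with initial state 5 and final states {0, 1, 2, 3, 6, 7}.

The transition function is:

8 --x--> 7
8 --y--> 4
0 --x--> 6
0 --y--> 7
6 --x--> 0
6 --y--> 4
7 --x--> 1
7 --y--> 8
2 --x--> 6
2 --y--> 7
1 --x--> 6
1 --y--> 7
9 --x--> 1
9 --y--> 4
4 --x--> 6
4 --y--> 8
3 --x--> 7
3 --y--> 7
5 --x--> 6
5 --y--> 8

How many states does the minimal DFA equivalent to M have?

Reachable states from the start: {0,1,4,5,6,7,8}. Unreachable: {2,3,9} — drop them.
P0 = {0,1,6,7} | {4,5,8}.
Split {0,1,6,7} by δ(·,y) → {0,1} and {6,7}.
No further refinement is possible. Final partition (3 blocks): {0,1} | {4,5,8} | {6,7}.

3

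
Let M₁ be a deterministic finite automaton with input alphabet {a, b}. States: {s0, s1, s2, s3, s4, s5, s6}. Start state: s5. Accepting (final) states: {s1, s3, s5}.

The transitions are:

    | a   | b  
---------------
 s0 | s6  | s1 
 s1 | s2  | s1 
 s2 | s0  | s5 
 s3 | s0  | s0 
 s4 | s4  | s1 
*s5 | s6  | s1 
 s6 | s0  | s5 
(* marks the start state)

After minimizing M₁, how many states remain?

2

Reachable states from the start: {s0,s1,s2,s5,s6}. Unreachable: {s3,s4} — drop them.
Initial partition by acceptance: {s1,s5} | {s0,s2,s6}.
The partition is now stable with 2 blocks: {s1,s5} | {s0,s2,s6}.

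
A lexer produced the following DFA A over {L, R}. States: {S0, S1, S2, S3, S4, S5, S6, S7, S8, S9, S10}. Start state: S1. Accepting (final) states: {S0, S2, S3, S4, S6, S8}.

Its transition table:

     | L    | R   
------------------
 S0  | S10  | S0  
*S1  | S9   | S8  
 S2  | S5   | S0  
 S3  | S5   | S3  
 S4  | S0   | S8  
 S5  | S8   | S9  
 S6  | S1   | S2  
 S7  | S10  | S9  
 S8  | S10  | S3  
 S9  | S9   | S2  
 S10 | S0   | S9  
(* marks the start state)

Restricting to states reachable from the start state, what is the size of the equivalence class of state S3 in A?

States {S4,S6,S7} cannot be reached from the start state, so discard them.
Start with accepting vs non-accepting: {S0,S2,S3,S8} | {S1,S5,S9,S10}.
Split {S1,S5,S9,S10} by δ(·,L) → {S1,S9} and {S5,S10}.
The partition is now stable with 3 blocks: {S0,S2,S3,S8} | {S1,S9} | {S5,S10}.
State S3 belongs to the block {S0,S2,S3,S8}, which has 4 states.

4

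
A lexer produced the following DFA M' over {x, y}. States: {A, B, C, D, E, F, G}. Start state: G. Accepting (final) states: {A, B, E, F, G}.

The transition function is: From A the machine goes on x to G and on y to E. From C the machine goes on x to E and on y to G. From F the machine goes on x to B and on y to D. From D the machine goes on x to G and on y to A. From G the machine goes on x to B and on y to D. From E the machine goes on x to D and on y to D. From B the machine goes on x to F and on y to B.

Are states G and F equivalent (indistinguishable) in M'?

Yes

First remove the unreachable states {C}; 6 states remain.
Start with accepting vs non-accepting: {A,B,E,F,G} | {D}.
Refine {A,B,E,F,G} on symbol x: members go to different blocks, giving {A,B,F,G} and {E}.
On input y, block {A,B,F,G} splits into {F,G} and {A} and {B}.
No further refinement is possible. Final partition (5 blocks): {F,G} | {D} | {E} | {A} | {B}.
G and F lie in the same block of the stable partition, so they are equivalent — no string distinguishes them.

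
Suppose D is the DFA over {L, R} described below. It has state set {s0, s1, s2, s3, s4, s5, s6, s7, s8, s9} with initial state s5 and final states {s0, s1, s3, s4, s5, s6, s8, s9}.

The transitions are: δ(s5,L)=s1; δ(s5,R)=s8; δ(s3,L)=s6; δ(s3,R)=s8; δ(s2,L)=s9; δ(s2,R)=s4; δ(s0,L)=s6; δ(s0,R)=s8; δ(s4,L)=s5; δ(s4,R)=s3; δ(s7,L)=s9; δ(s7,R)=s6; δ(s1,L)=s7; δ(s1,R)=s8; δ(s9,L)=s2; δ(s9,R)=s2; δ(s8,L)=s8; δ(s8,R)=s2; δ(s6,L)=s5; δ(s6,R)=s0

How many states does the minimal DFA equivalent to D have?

Initial partition by acceptance: {s0,s1,s3,s4,s5,s6,s8,s9} | {s2,s7}.
Refine {s0,s1,s3,s4,s5,s6,s8,s9} on symbol L: members go to different blocks, giving {s0,s3,s4,s5,s6,s8} and {s1,s9}.
Split {s0,s3,s4,s5,s6,s8} by δ(·,L) → {s0,s3,s4,s6,s8} and {s5}.
On input L, block {s0,s3,s4,s6,s8} splits into {s0,s3,s8} and {s4,s6}.
Split {s0,s3,s8} by δ(·,L) → {s0,s3} and {s8}.
Refine {s1,s9} on symbol R: members go to different blocks, giving {s1} and {s9}.
No further refinement is possible. Final partition (7 blocks): {s0,s3} | {s2,s7} | {s1} | {s5} | {s4,s6} | {s8} | {s9}.

7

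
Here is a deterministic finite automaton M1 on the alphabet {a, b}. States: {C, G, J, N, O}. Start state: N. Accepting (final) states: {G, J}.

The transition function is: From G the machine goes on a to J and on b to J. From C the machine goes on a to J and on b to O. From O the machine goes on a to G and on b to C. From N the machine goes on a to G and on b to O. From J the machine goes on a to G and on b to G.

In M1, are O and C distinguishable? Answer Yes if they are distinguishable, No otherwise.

No

Start with accepting vs non-accepting: {G,J} | {C,N,O}.
No further refinement is possible. Final partition (2 blocks): {G,J} | {C,N,O}.
O and C lie in the same block of the stable partition, so they are equivalent — no string distinguishes them.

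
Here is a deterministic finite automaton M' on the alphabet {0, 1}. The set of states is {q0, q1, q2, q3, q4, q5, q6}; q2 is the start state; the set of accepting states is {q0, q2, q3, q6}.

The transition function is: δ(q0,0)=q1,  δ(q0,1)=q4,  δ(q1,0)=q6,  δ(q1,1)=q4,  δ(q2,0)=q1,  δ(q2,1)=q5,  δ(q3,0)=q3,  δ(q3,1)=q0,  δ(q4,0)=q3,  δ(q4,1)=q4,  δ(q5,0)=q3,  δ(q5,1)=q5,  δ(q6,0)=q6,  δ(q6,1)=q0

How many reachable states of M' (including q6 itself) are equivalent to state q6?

Start with accepting vs non-accepting: {q0,q2,q3,q6} | {q1,q4,q5}.
On input 0, block {q0,q2,q3,q6} splits into {q0,q2} and {q3,q6}.
No further refinement is possible. Final partition (3 blocks): {q0,q2} | {q1,q4,q5} | {q3,q6}.
State q6 belongs to the block {q3,q6}, which has 2 states.

2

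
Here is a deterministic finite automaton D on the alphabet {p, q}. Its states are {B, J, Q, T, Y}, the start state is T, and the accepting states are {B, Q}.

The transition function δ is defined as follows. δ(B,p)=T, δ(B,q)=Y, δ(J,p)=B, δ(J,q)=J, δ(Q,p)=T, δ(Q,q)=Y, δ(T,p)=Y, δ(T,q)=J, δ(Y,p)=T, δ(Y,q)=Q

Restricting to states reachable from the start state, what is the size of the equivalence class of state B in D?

2

P0 = {B,Q} | {J,T,Y}.
Split {J,T,Y} by δ(·,p) → {T,Y} and {J}.
On input q, block {T,Y} splits into {T} and {Y}.
Stable partition: {B,Q} | {T} | {J} | {Y} — 4 equivalence classes.
The equivalence class containing B is {B,Q}, of size 2.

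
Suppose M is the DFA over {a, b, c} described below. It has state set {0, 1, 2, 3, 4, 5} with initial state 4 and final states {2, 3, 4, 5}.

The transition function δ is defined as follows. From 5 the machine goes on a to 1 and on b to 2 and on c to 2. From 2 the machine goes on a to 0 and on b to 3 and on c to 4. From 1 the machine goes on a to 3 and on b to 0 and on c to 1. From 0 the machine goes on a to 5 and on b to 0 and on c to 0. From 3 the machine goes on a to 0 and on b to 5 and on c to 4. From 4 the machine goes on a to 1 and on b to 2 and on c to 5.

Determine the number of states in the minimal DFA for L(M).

Initial partition by acceptance: {2,3,4,5} | {0,1}.
The partition is now stable with 2 blocks: {2,3,4,5} | {0,1}.

2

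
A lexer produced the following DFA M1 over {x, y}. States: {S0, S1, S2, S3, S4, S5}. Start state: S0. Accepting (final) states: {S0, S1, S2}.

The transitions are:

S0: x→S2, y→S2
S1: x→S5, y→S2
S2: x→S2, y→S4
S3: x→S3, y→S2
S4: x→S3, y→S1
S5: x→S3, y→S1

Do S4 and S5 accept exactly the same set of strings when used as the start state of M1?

All states are reachable from the start state.
P0 = {S0,S1,S2} | {S3,S4,S5}.
Refine {S0,S1,S2} on symbol x: members go to different blocks, giving {S0,S2} and {S1}.
On input y, block {S0,S2} splits into {S0} and {S2}.
Split {S3,S4,S5} by δ(·,y) → {S4,S5} and {S3}.
The partition is now stable with 5 blocks: {S0} | {S4,S5} | {S1} | {S2} | {S3}.
S4 and S5 lie in the same block of the stable partition, so they are equivalent — no string distinguishes them.

Yes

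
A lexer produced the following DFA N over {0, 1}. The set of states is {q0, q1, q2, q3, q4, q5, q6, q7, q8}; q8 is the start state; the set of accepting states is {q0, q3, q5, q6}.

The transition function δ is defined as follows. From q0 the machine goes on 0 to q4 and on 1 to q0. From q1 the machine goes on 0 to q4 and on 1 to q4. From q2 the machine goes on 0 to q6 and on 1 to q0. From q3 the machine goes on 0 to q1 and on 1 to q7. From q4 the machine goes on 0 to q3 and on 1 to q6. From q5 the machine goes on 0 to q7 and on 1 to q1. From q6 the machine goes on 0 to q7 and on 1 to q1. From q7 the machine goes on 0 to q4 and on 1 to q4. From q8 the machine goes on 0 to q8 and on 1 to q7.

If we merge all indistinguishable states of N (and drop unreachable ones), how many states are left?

States {q0,q2,q5} cannot be reached from the start state, so discard them.
P0 = {q3,q6} | {q1,q4,q7,q8}.
On input 0, block {q1,q4,q7,q8} splits into {q1,q7,q8} and {q4}.
Refine {q1,q7,q8} on symbol 0: members go to different blocks, giving {q1,q7} and {q8}.
No further refinement is possible. Final partition (4 blocks): {q3,q6} | {q1,q7} | {q4} | {q8}.

4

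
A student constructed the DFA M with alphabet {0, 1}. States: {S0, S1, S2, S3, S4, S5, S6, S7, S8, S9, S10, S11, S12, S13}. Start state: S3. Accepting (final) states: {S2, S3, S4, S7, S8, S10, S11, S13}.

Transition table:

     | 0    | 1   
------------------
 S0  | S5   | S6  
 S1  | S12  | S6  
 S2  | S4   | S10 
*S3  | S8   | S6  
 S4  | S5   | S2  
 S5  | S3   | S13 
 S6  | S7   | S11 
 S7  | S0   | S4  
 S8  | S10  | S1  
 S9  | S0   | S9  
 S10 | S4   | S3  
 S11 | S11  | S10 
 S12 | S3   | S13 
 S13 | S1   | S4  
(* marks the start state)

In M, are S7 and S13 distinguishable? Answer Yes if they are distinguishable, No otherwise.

No

Reachable states from the start: {S0,S1,S2,S3,S4,S5,S6,S7,S8,S10,S11,S12,S13}. Unreachable: {S9} — drop them.
P0 = {S2,S3,S4,S7,S8,S10,S11,S13} | {S0,S1,S5,S6,S12}.
Split {S2,S3,S4,S7,S8,S10,S11,S13} by δ(·,0) → {S2,S3,S8,S10,S11} and {S4,S7,S13}.
Refine {S2,S3,S8,S10,S11} on symbol 0: members go to different blocks, giving {S3,S8,S11} and {S2,S10}.
On input 0, block {S3,S8,S11} splits into {S3,S11} and {S8}.
Refine {S3,S11} on symbol 0: members go to different blocks, giving {S3} and {S11}.
Refine {S0,S1,S5,S6,S12} on symbol 0: members go to different blocks, giving {S0,S1} and {S5,S12} and {S6}.
Refine {S4,S7,S13} on symbol 0: members go to different blocks, giving {S7,S13} and {S4}.
Refine {S2,S10} on symbol 1: members go to different blocks, giving {S2} and {S10}.
No further refinement is possible. Final partition (10 blocks): {S3} | {S0,S1} | {S7,S13} | {S2} | {S8} | {S11} | {S5,S12} | {S6} | {S4} | {S10}.
S7 and S13 lie in the same block of the stable partition, so they are equivalent — no string distinguishes them.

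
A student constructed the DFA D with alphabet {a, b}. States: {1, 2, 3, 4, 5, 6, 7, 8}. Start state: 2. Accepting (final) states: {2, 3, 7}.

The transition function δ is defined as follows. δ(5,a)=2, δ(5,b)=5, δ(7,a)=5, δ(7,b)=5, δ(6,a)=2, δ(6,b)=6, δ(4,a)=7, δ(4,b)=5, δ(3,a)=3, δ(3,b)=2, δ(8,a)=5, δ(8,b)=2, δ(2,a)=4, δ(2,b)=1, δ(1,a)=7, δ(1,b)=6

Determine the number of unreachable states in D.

No path from 2 leads to 3, 8; the other 6 states are all reachable.

2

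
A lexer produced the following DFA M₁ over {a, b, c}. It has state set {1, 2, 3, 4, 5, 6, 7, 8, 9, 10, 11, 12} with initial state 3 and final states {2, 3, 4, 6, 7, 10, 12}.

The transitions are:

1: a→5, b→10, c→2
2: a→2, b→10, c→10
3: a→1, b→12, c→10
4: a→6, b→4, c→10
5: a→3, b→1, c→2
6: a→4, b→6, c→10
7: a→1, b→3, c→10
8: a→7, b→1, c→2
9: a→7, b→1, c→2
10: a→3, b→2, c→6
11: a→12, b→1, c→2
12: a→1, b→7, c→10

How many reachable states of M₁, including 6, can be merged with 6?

States {8,9,11} cannot be reached from the start state, so discard them.
Initial partition by acceptance: {2,3,4,6,7,10,12} | {1,5}.
On input a, block {2,3,4,6,7,10,12} splits into {2,4,6,10} and {3,7,12}.
On input a, block {2,4,6,10} splits into {2,4,6} and {10}.
Split {2,4,6} by δ(·,b) → {4,6} and {2}.
Split {1,5} by δ(·,a) → {1} and {5}.
No further refinement is possible. Final partition (6 blocks): {4,6} | {1} | {3,7,12} | {10} | {2} | {5}.
State 6 belongs to the block {4,6}, which has 2 states.

2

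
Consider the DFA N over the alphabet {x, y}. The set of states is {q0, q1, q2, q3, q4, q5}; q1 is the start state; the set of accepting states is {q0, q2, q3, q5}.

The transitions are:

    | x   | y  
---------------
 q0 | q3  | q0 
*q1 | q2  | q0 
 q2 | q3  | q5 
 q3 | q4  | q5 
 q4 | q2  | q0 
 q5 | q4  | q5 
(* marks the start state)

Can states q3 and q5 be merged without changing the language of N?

Every state is reachable, so we keep all 6.
Initial partition by acceptance: {q0,q2,q3,q5} | {q1,q4}.
Split {q0,q2,q3,q5} by δ(·,x) → {q0,q2} and {q3,q5}.
On input y, block {q0,q2} splits into {q0} and {q2}.
Stable partition: {q0} | {q1,q4} | {q3,q5} | {q2} — 4 equivalence classes.
q3 and q5 lie in the same block of the stable partition, so they are equivalent — no string distinguishes them.

Yes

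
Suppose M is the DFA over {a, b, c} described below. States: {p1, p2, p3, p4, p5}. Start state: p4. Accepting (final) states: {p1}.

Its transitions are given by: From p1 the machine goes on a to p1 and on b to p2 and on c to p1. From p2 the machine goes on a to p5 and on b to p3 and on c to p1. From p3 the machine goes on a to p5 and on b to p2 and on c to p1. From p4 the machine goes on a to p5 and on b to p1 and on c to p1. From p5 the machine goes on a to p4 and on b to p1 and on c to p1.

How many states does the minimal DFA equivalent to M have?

3

P0 = {p1} | {p2,p3,p4,p5}.
Split {p2,p3,p4,p5} by δ(·,b) → {p2,p3} and {p4,p5}.
The partition is now stable with 3 blocks: {p1} | {p2,p3} | {p4,p5}.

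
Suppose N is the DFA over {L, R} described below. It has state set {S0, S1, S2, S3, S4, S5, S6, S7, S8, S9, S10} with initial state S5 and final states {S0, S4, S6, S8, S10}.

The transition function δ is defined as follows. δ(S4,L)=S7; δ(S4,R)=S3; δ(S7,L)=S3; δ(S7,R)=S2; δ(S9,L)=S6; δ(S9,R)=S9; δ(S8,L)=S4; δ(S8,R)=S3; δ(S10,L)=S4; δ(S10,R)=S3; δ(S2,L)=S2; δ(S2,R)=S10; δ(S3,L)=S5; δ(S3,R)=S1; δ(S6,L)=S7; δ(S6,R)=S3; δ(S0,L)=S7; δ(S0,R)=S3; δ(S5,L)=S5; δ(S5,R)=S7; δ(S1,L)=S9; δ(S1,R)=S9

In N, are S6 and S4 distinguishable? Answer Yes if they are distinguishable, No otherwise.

No

First remove the unreachable states {S0,S8}; 9 states remain.
Initial partition by acceptance: {S4,S6,S10} | {S1,S2,S3,S5,S7,S9}.
On input L, block {S4,S6,S10} splits into {S4,S6} and {S10}.
Refine {S1,S2,S3,S5,S7,S9} on symbol L: members go to different blocks, giving {S1,S2,S3,S5,S7} and {S9}.
Refine {S1,S2,S3,S5,S7} on symbol L: members go to different blocks, giving {S2,S3,S5,S7} and {S1}.
Split {S2,S3,S5,S7} by δ(·,R) → {S5,S7} and {S2} and {S3}.
Split {S5,S7} by δ(·,L) → {S5} and {S7}.
Stable partition: {S4,S6} | {S5} | {S10} | {S9} | {S1} | {S2} | {S3} | {S7} — 8 equivalence classes.
S6 and S4 lie in the same block of the stable partition, so they are equivalent — no string distinguishes them.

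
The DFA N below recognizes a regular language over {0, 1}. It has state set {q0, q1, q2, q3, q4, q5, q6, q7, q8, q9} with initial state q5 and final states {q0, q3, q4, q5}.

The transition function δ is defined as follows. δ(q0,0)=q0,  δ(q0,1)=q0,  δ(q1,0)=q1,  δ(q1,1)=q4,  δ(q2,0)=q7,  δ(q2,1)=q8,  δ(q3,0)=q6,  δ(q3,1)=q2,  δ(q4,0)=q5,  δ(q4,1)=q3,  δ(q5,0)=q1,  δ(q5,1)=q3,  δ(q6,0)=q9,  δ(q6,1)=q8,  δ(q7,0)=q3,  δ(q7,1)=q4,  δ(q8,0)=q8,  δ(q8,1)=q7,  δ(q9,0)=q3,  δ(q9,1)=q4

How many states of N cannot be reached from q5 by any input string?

No path from q5 leads to q0; the other 9 states are all reachable.

1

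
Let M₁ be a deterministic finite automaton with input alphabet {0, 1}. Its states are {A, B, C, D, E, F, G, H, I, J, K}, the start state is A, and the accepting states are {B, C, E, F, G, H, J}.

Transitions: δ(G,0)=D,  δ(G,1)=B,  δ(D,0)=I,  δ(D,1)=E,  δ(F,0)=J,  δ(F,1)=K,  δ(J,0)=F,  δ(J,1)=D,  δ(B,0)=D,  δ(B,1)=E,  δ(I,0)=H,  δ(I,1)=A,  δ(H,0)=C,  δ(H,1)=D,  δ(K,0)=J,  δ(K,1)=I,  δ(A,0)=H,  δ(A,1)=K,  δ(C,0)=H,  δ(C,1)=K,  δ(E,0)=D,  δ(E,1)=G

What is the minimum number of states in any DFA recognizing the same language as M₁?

5

Every state is reachable, so we keep all 11.
Initial partition by acceptance: {B,C,E,F,G,H,J} | {A,D,I,K}.
Refine {B,C,E,F,G,H,J} on symbol 0: members go to different blocks, giving {C,F,H,J} and {B,E,G}.
On input 0, block {A,D,I,K} splits into {A,I,K} and {D}.
On input 1, block {C,F,H,J} splits into {C,F} and {H,J}.
No further refinement is possible. Final partition (5 blocks): {C,F} | {A,I,K} | {B,E,G} | {D} | {H,J}.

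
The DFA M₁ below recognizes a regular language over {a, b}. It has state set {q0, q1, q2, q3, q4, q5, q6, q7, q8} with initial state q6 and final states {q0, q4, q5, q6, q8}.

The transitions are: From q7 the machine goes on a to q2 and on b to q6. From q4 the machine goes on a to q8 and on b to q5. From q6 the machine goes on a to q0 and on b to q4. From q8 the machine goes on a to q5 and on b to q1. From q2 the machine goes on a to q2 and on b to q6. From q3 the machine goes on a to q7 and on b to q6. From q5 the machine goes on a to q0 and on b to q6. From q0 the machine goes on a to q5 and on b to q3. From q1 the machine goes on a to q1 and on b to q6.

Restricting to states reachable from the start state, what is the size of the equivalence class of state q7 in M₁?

4

All states are reachable from the start state.
P0 = {q0,q4,q5,q6,q8} | {q1,q2,q3,q7}.
Refine {q0,q4,q5,q6,q8} on symbol b: members go to different blocks, giving {q4,q5,q6} and {q0,q8}.
Stable partition: {q4,q5,q6} | {q1,q2,q3,q7} | {q0,q8} — 3 equivalence classes.
State q7 belongs to the block {q1,q2,q3,q7}, which has 4 states.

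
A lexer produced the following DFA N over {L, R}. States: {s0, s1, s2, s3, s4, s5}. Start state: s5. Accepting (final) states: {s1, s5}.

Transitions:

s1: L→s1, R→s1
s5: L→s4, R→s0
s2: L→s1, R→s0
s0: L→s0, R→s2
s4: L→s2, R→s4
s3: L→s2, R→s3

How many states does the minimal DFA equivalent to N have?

5

First remove the unreachable states {s3}; 5 states remain.
Start with accepting vs non-accepting: {s1,s5} | {s0,s2,s4}.
Refine {s1,s5} on symbol L: members go to different blocks, giving {s1} and {s5}.
Split {s0,s2,s4} by δ(·,L) → {s0,s4} and {s2}.
On input L, block {s0,s4} splits into {s0} and {s4}.
The partition is now stable with 5 blocks: {s1} | {s0} | {s5} | {s2} | {s4}.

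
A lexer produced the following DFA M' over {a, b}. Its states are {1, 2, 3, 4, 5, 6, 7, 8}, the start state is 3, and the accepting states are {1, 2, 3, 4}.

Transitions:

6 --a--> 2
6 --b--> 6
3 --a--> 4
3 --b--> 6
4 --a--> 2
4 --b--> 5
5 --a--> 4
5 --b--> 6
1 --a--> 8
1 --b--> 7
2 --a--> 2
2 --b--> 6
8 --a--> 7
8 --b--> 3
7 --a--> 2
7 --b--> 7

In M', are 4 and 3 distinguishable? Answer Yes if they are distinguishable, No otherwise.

No

Reachable states from the start: {2,3,4,5,6}. Unreachable: {1,7,8} — drop them.
Start with accepting vs non-accepting: {2,3,4} | {5,6}.
The partition is now stable with 2 blocks: {2,3,4} | {5,6}.
4 and 3 lie in the same block of the stable partition, so they are equivalent — no string distinguishes them.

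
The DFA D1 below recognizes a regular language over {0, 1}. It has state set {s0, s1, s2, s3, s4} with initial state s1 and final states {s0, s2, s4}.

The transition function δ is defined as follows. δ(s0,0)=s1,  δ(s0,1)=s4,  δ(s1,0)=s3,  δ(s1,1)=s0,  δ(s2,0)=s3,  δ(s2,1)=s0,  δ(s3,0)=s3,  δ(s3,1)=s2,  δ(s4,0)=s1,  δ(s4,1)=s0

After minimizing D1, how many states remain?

Start with accepting vs non-accepting: {s0,s2,s4} | {s1,s3}.
Stable partition: {s0,s2,s4} | {s1,s3} — 2 equivalence classes.

2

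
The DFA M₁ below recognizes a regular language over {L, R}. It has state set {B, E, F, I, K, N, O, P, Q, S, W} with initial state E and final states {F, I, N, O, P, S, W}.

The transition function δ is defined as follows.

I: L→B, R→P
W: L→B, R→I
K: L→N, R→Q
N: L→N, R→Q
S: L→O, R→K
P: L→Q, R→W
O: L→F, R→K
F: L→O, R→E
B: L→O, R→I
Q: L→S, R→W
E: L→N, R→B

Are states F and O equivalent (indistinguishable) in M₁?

Every state is reachable, so we keep all 11.
Start with accepting vs non-accepting: {F,I,N,O,P,S,W} | {B,E,K,Q}.
Split {F,I,N,O,P,S,W} by δ(·,L) → {F,N,O,S} and {I,P,W}.
On input R, block {B,E,K,Q} splits into {E,K} and {B,Q}.
Refine {F,N,O,S} on symbol R: members go to different blocks, giving {F,O,S} and {N}.
The partition is now stable with 5 blocks: {F,O,S} | {E,K} | {I,P,W} | {B,Q} | {N}.
F and O lie in the same block of the stable partition, so they are equivalent — no string distinguishes them.

Yes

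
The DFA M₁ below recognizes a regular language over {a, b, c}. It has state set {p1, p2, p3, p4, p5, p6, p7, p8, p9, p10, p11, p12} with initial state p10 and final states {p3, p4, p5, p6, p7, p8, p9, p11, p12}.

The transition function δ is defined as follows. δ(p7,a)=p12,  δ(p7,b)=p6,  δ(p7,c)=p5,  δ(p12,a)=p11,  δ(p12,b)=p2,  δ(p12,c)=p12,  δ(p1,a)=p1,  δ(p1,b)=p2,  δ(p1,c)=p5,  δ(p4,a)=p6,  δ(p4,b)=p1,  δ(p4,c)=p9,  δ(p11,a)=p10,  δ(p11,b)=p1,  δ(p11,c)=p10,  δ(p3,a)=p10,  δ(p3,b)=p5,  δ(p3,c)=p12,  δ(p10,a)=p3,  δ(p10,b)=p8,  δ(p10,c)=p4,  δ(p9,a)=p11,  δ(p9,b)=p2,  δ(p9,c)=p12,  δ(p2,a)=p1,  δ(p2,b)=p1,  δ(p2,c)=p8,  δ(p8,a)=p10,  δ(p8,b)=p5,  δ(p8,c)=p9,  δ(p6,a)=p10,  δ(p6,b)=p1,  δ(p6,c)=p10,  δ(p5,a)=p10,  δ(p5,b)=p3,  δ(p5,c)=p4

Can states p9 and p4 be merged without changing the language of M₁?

First remove the unreachable states {p7}; 11 states remain.
Start with accepting vs non-accepting: {p3,p4,p5,p6,p8,p9,p11,p12} | {p1,p2,p10}.
On input a, block {p3,p4,p5,p6,p8,p9,p11,p12} splits into {p3,p5,p6,p8,p11} and {p4,p9,p12}.
Refine {p3,p5,p6,p8,p11} on symbol b: members go to different blocks, giving {p3,p5,p8} and {p6,p11}.
Refine {p1,p2,p10} on symbol a: members go to different blocks, giving {p1,p2} and {p10}.
Stable partition: {p3,p5,p8} | {p1,p2} | {p4,p9,p12} | {p6,p11} | {p10} — 5 equivalence classes.
p9 and p4 lie in the same block of the stable partition, so they are equivalent — no string distinguishes them.

Yes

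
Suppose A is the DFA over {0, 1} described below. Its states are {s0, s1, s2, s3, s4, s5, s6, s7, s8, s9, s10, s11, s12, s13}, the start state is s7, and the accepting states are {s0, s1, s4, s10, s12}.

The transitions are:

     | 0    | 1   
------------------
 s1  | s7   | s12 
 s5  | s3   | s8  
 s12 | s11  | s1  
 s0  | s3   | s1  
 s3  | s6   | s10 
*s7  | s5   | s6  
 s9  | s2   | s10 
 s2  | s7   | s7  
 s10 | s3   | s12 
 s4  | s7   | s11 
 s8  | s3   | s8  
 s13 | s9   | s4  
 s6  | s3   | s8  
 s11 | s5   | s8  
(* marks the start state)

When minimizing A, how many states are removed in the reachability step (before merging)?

Starting at s7 and following transitions, the reachable set is {s1, s3, s5, s6, s7, s8, s10, s11, s12}. That leaves s0, s2, s4, s9, s13 unreachable — 5 in total.

5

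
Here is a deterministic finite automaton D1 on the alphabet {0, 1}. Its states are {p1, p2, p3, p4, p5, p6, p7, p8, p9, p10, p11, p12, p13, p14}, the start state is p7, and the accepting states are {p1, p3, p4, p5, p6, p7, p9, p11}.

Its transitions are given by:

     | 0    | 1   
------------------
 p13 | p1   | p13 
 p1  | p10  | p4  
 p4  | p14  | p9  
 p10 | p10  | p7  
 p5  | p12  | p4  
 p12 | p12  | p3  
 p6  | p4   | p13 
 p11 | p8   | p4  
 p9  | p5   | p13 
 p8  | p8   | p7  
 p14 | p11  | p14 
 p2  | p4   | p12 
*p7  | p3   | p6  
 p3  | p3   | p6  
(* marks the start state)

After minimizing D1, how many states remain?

Reachable states from the start: {p1,p3,p4,p5,p6,p7,p8,p9,p10,p11,p12,p13,p14}. Unreachable: {p2} — drop them.
Start with accepting vs non-accepting: {p1,p3,p4,p5,p6,p7,p9,p11} | {p8,p10,p12,p13,p14}.
On input 0, block {p1,p3,p4,p5,p6,p7,p9,p11} splits into {p1,p4,p5,p11} and {p3,p6,p7,p9}.
Refine {p1,p4,p5,p11} on symbol 1: members go to different blocks, giving {p1,p5,p11} and {p4}.
Refine {p8,p10,p12,p13,p14} on symbol 0: members go to different blocks, giving {p8,p10,p12} and {p13,p14}.
Split {p3,p6,p7,p9} by δ(·,0) → {p3,p7} and {p6} and {p9}.
The partition is now stable with 7 blocks: {p1,p5,p11} | {p8,p10,p12} | {p3,p7} | {p4} | {p13,p14} | {p6} | {p9}.

7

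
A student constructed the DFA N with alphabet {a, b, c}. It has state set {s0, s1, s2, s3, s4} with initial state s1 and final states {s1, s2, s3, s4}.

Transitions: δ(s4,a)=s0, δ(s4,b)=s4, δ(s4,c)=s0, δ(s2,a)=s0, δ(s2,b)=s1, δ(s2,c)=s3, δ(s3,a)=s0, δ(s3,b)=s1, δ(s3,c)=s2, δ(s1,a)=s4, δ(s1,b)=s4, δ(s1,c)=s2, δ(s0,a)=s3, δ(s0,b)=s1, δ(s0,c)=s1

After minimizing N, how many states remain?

Every state is reachable, so we keep all 5.
P0 = {s1,s2,s3,s4} | {s0}.
On input a, block {s1,s2,s3,s4} splits into {s2,s3,s4} and {s1}.
Refine {s2,s3,s4} on symbol b: members go to different blocks, giving {s2,s3} and {s4}.
Stable partition: {s2,s3} | {s0} | {s1} | {s4} — 4 equivalence classes.

4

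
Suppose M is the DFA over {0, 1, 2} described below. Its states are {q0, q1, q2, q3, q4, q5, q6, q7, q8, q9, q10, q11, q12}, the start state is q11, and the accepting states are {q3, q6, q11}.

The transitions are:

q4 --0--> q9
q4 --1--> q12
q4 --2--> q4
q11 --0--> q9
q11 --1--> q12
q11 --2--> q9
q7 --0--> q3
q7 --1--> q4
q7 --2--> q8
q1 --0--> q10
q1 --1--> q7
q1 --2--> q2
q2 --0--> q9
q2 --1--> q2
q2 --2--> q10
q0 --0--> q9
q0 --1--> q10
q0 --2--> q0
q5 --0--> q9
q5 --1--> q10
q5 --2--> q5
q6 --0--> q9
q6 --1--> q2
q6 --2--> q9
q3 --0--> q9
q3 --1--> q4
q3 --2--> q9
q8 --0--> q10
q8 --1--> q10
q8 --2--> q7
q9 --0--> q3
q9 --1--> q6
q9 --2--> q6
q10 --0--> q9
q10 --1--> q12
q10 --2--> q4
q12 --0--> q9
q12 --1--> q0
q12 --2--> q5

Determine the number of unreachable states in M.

BFS from q11 reaches {q0, q2, q3, q4, q5, q6, q9, q10, q11, q12}; the 3 state(s) q1, q7, q8 are never visited.

3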